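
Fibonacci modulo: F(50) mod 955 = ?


F(k) mod 955 for k=1..50:
1, 1, 2, 3, 5, 8, 13, 21, 34, 55, 89, 144, 233, 377, 610, 32, 642, 674, 361, 80, 441, 521, 7, 528, 535, 108, 643, 751, 439, 235, 674, 909, 628, 582, 255, 837, 137, 19, 156, 175, 331, 506, 837, 388, 270, 658, 928, 631, 604, 280
F(50) mod 955 = 280


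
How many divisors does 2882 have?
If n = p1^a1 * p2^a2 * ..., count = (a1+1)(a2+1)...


2882 = 2^1 × 11^1 × 131^1
d(2882) = (1+1) × (1+1) × (1+1) = 8

8 divisors


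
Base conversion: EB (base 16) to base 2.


EB (base 16) = 235 (decimal)
235 (decimal) = 11101011 (base 2)


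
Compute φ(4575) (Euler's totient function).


4575 = 3 × 5^2 × 61
Prime factors: 3, 5, 61
φ(4575) = 4575 × (1-1/3) × (1-1/5) × (1-1/61)
= 4575 × 2/3 × 4/5 × 60/61 = 2400

φ(4575) = 2400


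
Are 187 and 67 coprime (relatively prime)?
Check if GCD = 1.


Euclidean algorithm:
187 = 2 * 67 + 53
67 = 1 * 53 + 14
53 = 3 * 14 + 11
14 = 1 * 11 + 3
11 = 3 * 3 + 2
3 = 1 * 2 + 1
2 = 2 * 1 + 0
GCD(187, 67) = 1

Yes, coprime (GCD = 1)


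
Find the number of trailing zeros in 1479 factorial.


floor(1479/5) = 295
floor(1479/25) = 59
floor(1479/125) = 11
floor(1479/625) = 2
Total = 367

367 trailing zeros


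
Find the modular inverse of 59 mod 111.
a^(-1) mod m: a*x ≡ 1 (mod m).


Use the extended Euclidean algorithm on (111, 59); each row r = 111*s + 59*t:
r=111, s=1, t=0
r=59, s=0, t=1
q=1: r=52, s=1, t=-1   [111*(1) + 59*(-1) = 52]
q=1: r=7, s=-1, t=2   [111*(-1) + 59*(2) = 7]
q=7: r=3, s=8, t=-15   [111*(8) + 59*(-15) = 3]
q=2: r=1, s=-17, t=32   [111*(-17) + 59*(32) = 1]
q=3: r=0, s=59, t=-111   [111*(59) + 59*(-111) = 0]
GCD = 1 with t = 32, so 59*(32) ≡ 1 (mod 111)
Inverse = 32 mod 111 = 32
Check: 59 * 32 = 1888 ≡ 1 (mod 111)

59^(-1) ≡ 32 (mod 111)


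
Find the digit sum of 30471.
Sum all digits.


3 + 0 + 4 + 7 + 1 = 15


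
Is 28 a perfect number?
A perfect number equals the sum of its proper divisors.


Proper divisors of 28: 1, 2, 4, 7, 14
Sum = 1 + 2 + 4 + 7 + 14 = 28

Yes, 28 is perfect (28 = 28)


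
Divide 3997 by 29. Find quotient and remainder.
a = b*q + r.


3997 = 29 * 137 + 24
Check: 3973 + 24 = 3997

q = 137, r = 24


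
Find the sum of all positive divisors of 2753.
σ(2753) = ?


Divisors of 2753: 1, 2753
Sum = 1 + 2753 = 2754

σ(2753) = 2754


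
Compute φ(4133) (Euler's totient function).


4133 = 4133
Prime factors: 4133
φ(4133) = 4133 × (1-1/4133)
= 4133 × 4132/4133 = 4132

φ(4133) = 4132


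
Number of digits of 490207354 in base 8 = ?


490207354 in base 8 = 3515774172
Number of digits = 10

10 digits (base 8)


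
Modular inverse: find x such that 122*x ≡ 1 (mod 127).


Use the extended Euclidean algorithm on (127, 122); each row r = 127*s + 122*t:
r=127, s=1, t=0
r=122, s=0, t=1
q=1: r=5, s=1, t=-1   [127*(1) + 122*(-1) = 5]
q=24: r=2, s=-24, t=25   [127*(-24) + 122*(25) = 2]
q=2: r=1, s=49, t=-51   [127*(49) + 122*(-51) = 1]
q=2: r=0, s=-122, t=127   [127*(-122) + 122*(127) = 0]
GCD = 1 with t = -51, so 122*(-51) ≡ 1 (mod 127)
Inverse = -51 mod 127 = 76
Check: 122 * 76 = 9272 ≡ 1 (mod 127)

122^(-1) ≡ 76 (mod 127)


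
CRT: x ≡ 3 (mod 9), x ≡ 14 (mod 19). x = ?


M = 9*19 = 171
M1 = M/9 = 19, M2 = M/19 = 9
M1^(-1) mod 9 = 1, M2^(-1) mod 19 = 17
x = 3*19*1 + 14*9*17 = 2199
2199 mod 171 = 147
Check: 147 mod 9 = 3 ✓, 147 mod 19 = 14 ✓

x ≡ 147 (mod 171)


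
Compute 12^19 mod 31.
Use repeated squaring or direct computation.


12^1 mod 31 = 12
12^2 mod 31 = 20
12^3 mod 31 = 23
12^4 mod 31 = 28
12^5 mod 31 = 26
12^6 mod 31 = 2
12^7 mod 31 = 24
12^8 mod 31 = 9
12^9 mod 31 = 15
12^10 mod 31 = 25
12^11 mod 31 = 21
12^12 mod 31 = 4
12^13 mod 31 = 17
12^14 mod 31 = 18
12^15 mod 31 = 30
12^16 mod 31 = 19
12^17 mod 31 = 11
12^18 mod 31 = 8
12^19 mod 31 = 3


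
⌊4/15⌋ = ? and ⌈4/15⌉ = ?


4/15 = 0.2667
floor = 0
ceil = 1

floor = 0, ceil = 1


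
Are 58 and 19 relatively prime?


Euclidean algorithm:
58 = 3 * 19 + 1
19 = 19 * 1 + 0
GCD(58, 19) = 1

Yes, coprime (GCD = 1)


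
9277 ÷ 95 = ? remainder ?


9277 = 95 * 97 + 62
Check: 9215 + 62 = 9277

q = 97, r = 62


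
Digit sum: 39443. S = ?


3 + 9 + 4 + 4 + 3 = 23


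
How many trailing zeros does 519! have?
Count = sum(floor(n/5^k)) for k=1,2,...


floor(519/5) = 103
floor(519/25) = 20
floor(519/125) = 4
Total = 127

127 trailing zeros


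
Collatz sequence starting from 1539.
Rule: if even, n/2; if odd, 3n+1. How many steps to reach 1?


1539 → 4618 → 2309 → 6928 → 3464 → 1732 → 866 → 433 → 1300 → 650 → 325 → 976 → 488 → 244 → 122 → 61 → 184 → 92 → 46 → 23 → 70 → 35 → 106 → 53 → 160 → 80 → 40 → 20 → 10 → 5 → 16 → 8 → 4 → 2 → 1
Total steps = 34

34 steps


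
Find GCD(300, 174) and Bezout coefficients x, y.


Tabular extended Euclidean (each row: r = 300*s + 174*t):
r=300, s=1, t=0
r=174, s=0, t=1
q=1: r=126, s=1, t=-1   [300*(1) + 174*(-1) = 126]
q=1: r=48, s=-1, t=2   [300*(-1) + 174*(2) = 48]
q=2: r=30, s=3, t=-5   [300*(3) + 174*(-5) = 30]
q=1: r=18, s=-4, t=7   [300*(-4) + 174*(7) = 18]
q=1: r=12, s=7, t=-12   [300*(7) + 174*(-12) = 12]
q=1: r=6, s=-11, t=19   [300*(-11) + 174*(19) = 6]
q=2: r=0, s=29, t=-50   [300*(29) + 174*(-50) = 0]
GCD = 6; from the row with r=6: x=-11, y=19
Check: 300*(-11) + 174*(19) = -3300 + 3306 = 6

GCD = 6, x = -11, y = 19


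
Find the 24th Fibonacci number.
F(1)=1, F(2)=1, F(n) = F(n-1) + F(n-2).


Sequence: 1, 1, 2, 3, 5, 8, 13, 21, 34, 55, 89, 144, 233, 377, 610, 987, 1597, 2584, 4181, 6765, 10946, 17711, 28657, 46368
F(24) = 46368


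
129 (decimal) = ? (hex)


129 (base 10) = 129 (decimal)
129 (decimal) = 81 (base 16)


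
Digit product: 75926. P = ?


7 × 5 × 9 × 2 × 6 = 3780


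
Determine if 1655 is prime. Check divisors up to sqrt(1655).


1655 / 5 = 331 (exact division)
1655 is NOT prime.

No, 1655 is not prime


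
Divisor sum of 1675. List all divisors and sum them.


Divisors of 1675: 1, 5, 25, 67, 335, 1675
Sum = 1 + 5 + 25 + 67 + 335 + 1675 = 2108

σ(1675) = 2108


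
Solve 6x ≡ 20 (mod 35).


GCD(6, 35) = 1, unique solution
a^(-1) mod 35 = 6
x = 6 * 20 mod 35 = 15

x ≡ 15 (mod 35)


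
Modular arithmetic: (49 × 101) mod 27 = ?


49 × 101 = 4949
4949 mod 27 = 8


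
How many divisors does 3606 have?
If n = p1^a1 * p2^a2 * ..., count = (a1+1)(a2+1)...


3606 = 2^1 × 3^1 × 601^1
d(3606) = (1+1) × (1+1) × (1+1) = 8

8 divisors


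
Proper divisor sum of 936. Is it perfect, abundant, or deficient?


Proper divisors: 1, 2, 3, 4, 6, 8, 9, 12, 13, 18, 24, 26, 36, 39, 52, 72, 78, 104, 117, 156, 234, 312, 468
Sum = 1 + 2 + 3 + 4 + 6 + 8 + 9 + 12 + 13 + 18 + 24 + 26 + 36 + 39 + 52 + 72 + 78 + 104 + 117 + 156 + 234 + 312 + 468 = 1794
1794 > 936 → abundant

s(936) = 1794 (abundant)


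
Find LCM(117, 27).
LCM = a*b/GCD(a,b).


GCD(117, 27) = 9
LCM = 117*27/9 = 3159/9 = 351

LCM = 351


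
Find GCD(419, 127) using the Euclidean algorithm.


419 = 3 * 127 + 38
127 = 3 * 38 + 13
38 = 2 * 13 + 12
13 = 1 * 12 + 1
12 = 12 * 1 + 0
GCD = 1


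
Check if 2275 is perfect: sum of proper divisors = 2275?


Proper divisors of 2275: 1, 5, 7, 13, 25, 35, 65, 91, 175, 325, 455
Sum = 1 + 5 + 7 + 13 + 25 + 35 + 65 + 91 + 175 + 325 + 455 = 1197

No, 2275 is not perfect (1197 ≠ 2275)


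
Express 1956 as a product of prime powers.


1956 / 2 = 978
978 / 2 = 489
489 / 3 = 163
163 / 163 = 1
1956 = 2^2 × 3 × 163


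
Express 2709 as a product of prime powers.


2709 / 3 = 903
903 / 3 = 301
301 / 7 = 43
43 / 43 = 1
2709 = 3^2 × 7 × 43


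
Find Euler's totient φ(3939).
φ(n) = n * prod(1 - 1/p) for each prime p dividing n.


3939 = 3 × 13 × 101
Prime factors: 3, 13, 101
φ(3939) = 3939 × (1-1/3) × (1-1/13) × (1-1/101)
= 3939 × 2/3 × 12/13 × 100/101 = 2400

φ(3939) = 2400


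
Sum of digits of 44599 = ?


4 + 4 + 5 + 9 + 9 = 31


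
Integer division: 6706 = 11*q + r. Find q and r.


6706 = 11 * 609 + 7
Check: 6699 + 7 = 6706

q = 609, r = 7


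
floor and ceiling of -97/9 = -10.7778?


-97/9 = -10.7778
floor = -11
ceil = -10

floor = -11, ceil = -10


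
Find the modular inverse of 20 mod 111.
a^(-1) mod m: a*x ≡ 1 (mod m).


Use the extended Euclidean algorithm on (111, 20); each row r = 111*s + 20*t:
r=111, s=1, t=0
r=20, s=0, t=1
q=5: r=11, s=1, t=-5   [111*(1) + 20*(-5) = 11]
q=1: r=9, s=-1, t=6   [111*(-1) + 20*(6) = 9]
q=1: r=2, s=2, t=-11   [111*(2) + 20*(-11) = 2]
q=4: r=1, s=-9, t=50   [111*(-9) + 20*(50) = 1]
q=2: r=0, s=20, t=-111   [111*(20) + 20*(-111) = 0]
GCD = 1 with t = 50, so 20*(50) ≡ 1 (mod 111)
Inverse = 50 mod 111 = 50
Check: 20 * 50 = 1000 ≡ 1 (mod 111)

20^(-1) ≡ 50 (mod 111)


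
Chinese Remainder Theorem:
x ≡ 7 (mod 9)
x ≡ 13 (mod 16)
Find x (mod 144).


M = 9*16 = 144
M1 = M/9 = 16, M2 = M/16 = 9
M1^(-1) mod 9 = 4, M2^(-1) mod 16 = 9
x = 7*16*4 + 13*9*9 = 1501
1501 mod 144 = 61
Check: 61 mod 9 = 7 ✓, 61 mod 16 = 13 ✓

x ≡ 61 (mod 144)


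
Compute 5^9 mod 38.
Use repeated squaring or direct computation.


5^1 mod 38 = 5
5^2 mod 38 = 25
5^3 mod 38 = 11
5^4 mod 38 = 17
5^5 mod 38 = 9
5^6 mod 38 = 7
5^7 mod 38 = 35
5^8 mod 38 = 23
5^9 mod 38 = 1


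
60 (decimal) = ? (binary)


60 (base 10) = 60 (decimal)
60 (decimal) = 111100 (base 2)


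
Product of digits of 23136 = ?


2 × 3 × 1 × 3 × 6 = 108


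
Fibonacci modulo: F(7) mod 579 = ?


F(k) mod 579 for k=1..7:
1, 1, 2, 3, 5, 8, 13
F(7) mod 579 = 13


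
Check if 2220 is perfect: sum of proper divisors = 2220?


Proper divisors of 2220: 1, 2, 3, 4, 5, 6, 10, 12, 15, 20, 30, 37, 60, 74, 111, 148, 185, 222, 370, 444, 555, 740, 1110
Sum = 1 + 2 + 3 + 4 + 5 + 6 + 10 + 12 + 15 + 20 + 30 + 37 + 60 + 74 + 111 + 148 + 185 + 222 + 370 + 444 + 555 + 740 + 1110 = 4164

No, 2220 is not perfect (4164 ≠ 2220)


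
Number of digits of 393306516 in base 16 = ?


393306516 in base 16 = 17716194
Number of digits = 8

8 digits (base 16)


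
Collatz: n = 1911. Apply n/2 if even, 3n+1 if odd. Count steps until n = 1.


1911 → 5734 → 2867 → 8602 → 4301 → 12904 → 6452 → 3226 → 1613 → 4840 → 2420 → 1210 → 605 → 1816 → 908 → 454 → 227 → 682 → 341 → 1024 → 512 → 256 → 128 → 64 → 32 → 16 → 8 → 4 → 2 → 1
Total steps = 29

29 steps


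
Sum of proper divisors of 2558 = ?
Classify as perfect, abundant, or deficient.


Proper divisors: 1, 2, 1279
Sum = 1 + 2 + 1279 = 1282
1282 < 2558 → deficient

s(2558) = 1282 (deficient)


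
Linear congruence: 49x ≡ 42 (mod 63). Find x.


GCD(49, 63) = 7 divides 42
Divide: 7x ≡ 6 (mod 9)
x ≡ 6 (mod 9)


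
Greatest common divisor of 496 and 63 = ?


496 = 7 * 63 + 55
63 = 1 * 55 + 8
55 = 6 * 8 + 7
8 = 1 * 7 + 1
7 = 7 * 1 + 0
GCD = 1


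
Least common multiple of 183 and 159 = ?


GCD(183, 159) = 3
LCM = 183*159/3 = 29097/3 = 9699

LCM = 9699


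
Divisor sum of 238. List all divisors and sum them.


Divisors of 238: 1, 2, 7, 14, 17, 34, 119, 238
Sum = 1 + 2 + 7 + 14 + 17 + 34 + 119 + 238 = 432

σ(238) = 432


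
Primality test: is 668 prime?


668 / 2 = 334 (exact division)
668 is NOT prime.

No, 668 is not prime


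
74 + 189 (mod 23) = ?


74 + 189 = 263
263 mod 23 = 10


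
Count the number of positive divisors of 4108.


4108 = 2^2 × 13^1 × 79^1
d(4108) = (2+1) × (1+1) × (1+1) = 12

12 divisors


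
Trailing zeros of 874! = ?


floor(874/5) = 174
floor(874/25) = 34
floor(874/125) = 6
floor(874/625) = 1
Total = 215

215 trailing zeros


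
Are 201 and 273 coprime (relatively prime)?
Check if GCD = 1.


Euclidean algorithm:
273 = 1 * 201 + 72
201 = 2 * 72 + 57
72 = 1 * 57 + 15
57 = 3 * 15 + 12
15 = 1 * 12 + 3
12 = 4 * 3 + 0
GCD(201, 273) = 3

No, not coprime (GCD = 3)


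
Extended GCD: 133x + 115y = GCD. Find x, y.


Tabular extended Euclidean (each row: r = 133*s + 115*t):
r=133, s=1, t=0
r=115, s=0, t=1
q=1: r=18, s=1, t=-1   [133*(1) + 115*(-1) = 18]
q=6: r=7, s=-6, t=7   [133*(-6) + 115*(7) = 7]
q=2: r=4, s=13, t=-15   [133*(13) + 115*(-15) = 4]
q=1: r=3, s=-19, t=22   [133*(-19) + 115*(22) = 3]
q=1: r=1, s=32, t=-37   [133*(32) + 115*(-37) = 1]
q=3: r=0, s=-115, t=133   [133*(-115) + 115*(133) = 0]
GCD = 1; from the row with r=1: x=32, y=-37
Check: 133*(32) + 115*(-37) = 4256 - 4255 = 1

GCD = 1, x = 32, y = -37


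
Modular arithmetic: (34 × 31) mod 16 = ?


34 × 31 = 1054
1054 mod 16 = 14


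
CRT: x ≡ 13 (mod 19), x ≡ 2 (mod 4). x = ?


M = 19*4 = 76
M1 = M/19 = 4, M2 = M/4 = 19
M1^(-1) mod 19 = 5, M2^(-1) mod 4 = 3
x = 13*4*5 + 2*19*3 = 374
374 mod 76 = 70
Check: 70 mod 19 = 13 ✓, 70 mod 4 = 2 ✓

x ≡ 70 (mod 76)


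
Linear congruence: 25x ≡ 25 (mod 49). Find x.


GCD(25, 49) = 1, unique solution
a^(-1) mod 49 = 2
x = 2 * 25 mod 49 = 1

x ≡ 1 (mod 49)


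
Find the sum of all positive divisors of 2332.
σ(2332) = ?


Divisors of 2332: 1, 2, 4, 11, 22, 44, 53, 106, 212, 583, 1166, 2332
Sum = 1 + 2 + 4 + 11 + 22 + 44 + 53 + 106 + 212 + 583 + 1166 + 2332 = 4536

σ(2332) = 4536


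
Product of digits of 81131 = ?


8 × 1 × 1 × 3 × 1 = 24


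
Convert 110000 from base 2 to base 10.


110000 (base 2) = 48 (decimal)
48 (decimal) = 48 (base 10)


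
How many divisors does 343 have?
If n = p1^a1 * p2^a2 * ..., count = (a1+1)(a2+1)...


343 = 7^3
d(343) = (3+1) = 4

4 divisors


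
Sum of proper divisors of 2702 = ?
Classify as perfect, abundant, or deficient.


Proper divisors: 1, 2, 7, 14, 193, 386, 1351
Sum = 1 + 2 + 7 + 14 + 193 + 386 + 1351 = 1954
1954 < 2702 → deficient

s(2702) = 1954 (deficient)


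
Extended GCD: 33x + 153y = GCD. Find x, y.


Tabular extended Euclidean (each row: r = 33*s + 153*t):
r=33, s=1, t=0
r=153, s=0, t=1
q=0: r=33, s=1, t=0   [33*(1) + 153*(0) = 33]
q=4: r=21, s=-4, t=1   [33*(-4) + 153*(1) = 21]
q=1: r=12, s=5, t=-1   [33*(5) + 153*(-1) = 12]
q=1: r=9, s=-9, t=2   [33*(-9) + 153*(2) = 9]
q=1: r=3, s=14, t=-3   [33*(14) + 153*(-3) = 3]
q=3: r=0, s=-51, t=11   [33*(-51) + 153*(11) = 0]
GCD = 3; from the row with r=3: x=14, y=-3
Check: 33*(14) + 153*(-3) = 462 - 459 = 3

GCD = 3, x = 14, y = -3


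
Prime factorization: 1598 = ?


1598 / 2 = 799
799 / 17 = 47
47 / 47 = 1
1598 = 2 × 17 × 47


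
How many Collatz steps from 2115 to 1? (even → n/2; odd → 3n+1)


2115 → 6346 → 3173 → 9520 → 4760 → 2380 → 1190 → 595 → 1786 → 893 → 2680 → 1340 → 670 → 335 → 1006 → 503 → 1510 → 755 → 2266 → 1133 → 3400 → 1700 → 850 → 425 → 1276 → 638 → 319 → 958 → 479 → 1438 → 719 → 2158 → 1079 → 3238 → 1619 → 4858 → 2429 → 7288 → 3644 → 1822 → 911 → 2734 → 1367 → 4102 → 2051 → 6154 → 3077 → 9232 → 4616 → 2308 → 1154 → 577 → 1732 → 866 → 433 → 1300 → 650 → 325 → 976 → 488 → 244 → 122 → 61 → 184 → 92 → 46 → 23 → 70 → 35 → 106 → 53 → 160 → 80 → 40 → 20 → 10 → 5 → 16 → 8 → 4 → 2 → 1
Total steps = 81

81 steps


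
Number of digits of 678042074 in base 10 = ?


678042074 has 9 digits in base 10
floor(log10(678042074)) + 1 = floor(8.8313) + 1 = 9

9 digits (base 10)


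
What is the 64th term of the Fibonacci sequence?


Sequence: 1, 1, 2, 3, 5, 8, 13, 21, 34, 55, 89, 144, 233, 377, 610, 987, 1597, 2584, 4181, 6765, 10946, 17711, 28657, 46368, 75025, 121393, 196418, 317811, 514229, 832040, 1346269, 2178309, 3524578, 5702887, 9227465, 14930352, 24157817, 39088169, 63245986, 102334155, 165580141, 267914296, 433494437, 701408733, 1134903170, 1836311903, 2971215073, 4807526976, 7778742049, 12586269025, 20365011074, 32951280099, 53316291173, 86267571272, 139583862445, 225851433717, 365435296162, 591286729879, 956722026041, 1548008755920, 2504730781961, 4052739537881, 6557470319842, 10610209857723
F(64) = 10610209857723


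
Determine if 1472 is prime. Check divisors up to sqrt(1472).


1472 / 2 = 736 (exact division)
1472 is NOT prime.

No, 1472 is not prime


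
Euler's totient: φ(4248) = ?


4248 = 2^3 × 3^2 × 59
Prime factors: 2, 3, 59
φ(4248) = 4248 × (1-1/2) × (1-1/3) × (1-1/59)
= 4248 × 1/2 × 2/3 × 58/59 = 1392

φ(4248) = 1392


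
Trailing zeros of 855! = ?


floor(855/5) = 171
floor(855/25) = 34
floor(855/125) = 6
floor(855/625) = 1
Total = 212

212 trailing zeros


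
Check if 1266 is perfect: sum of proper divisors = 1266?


Proper divisors of 1266: 1, 2, 3, 6, 211, 422, 633
Sum = 1 + 2 + 3 + 6 + 211 + 422 + 633 = 1278

No, 1266 is not perfect (1278 ≠ 1266)


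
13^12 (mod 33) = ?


13^1 mod 33 = 13
13^2 mod 33 = 4
13^3 mod 33 = 19
13^4 mod 33 = 16
13^5 mod 33 = 10
13^6 mod 33 = 31
13^7 mod 33 = 7
13^8 mod 33 = 25
13^9 mod 33 = 28
13^10 mod 33 = 1
13^11 mod 33 = 13
13^12 mod 33 = 4


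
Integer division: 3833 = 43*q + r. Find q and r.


3833 = 43 * 89 + 6
Check: 3827 + 6 = 3833

q = 89, r = 6


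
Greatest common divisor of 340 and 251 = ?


340 = 1 * 251 + 89
251 = 2 * 89 + 73
89 = 1 * 73 + 16
73 = 4 * 16 + 9
16 = 1 * 9 + 7
9 = 1 * 7 + 2
7 = 3 * 2 + 1
2 = 2 * 1 + 0
GCD = 1


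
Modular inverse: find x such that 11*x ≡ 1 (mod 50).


Use the extended Euclidean algorithm on (50, 11); each row r = 50*s + 11*t:
r=50, s=1, t=0
r=11, s=0, t=1
q=4: r=6, s=1, t=-4   [50*(1) + 11*(-4) = 6]
q=1: r=5, s=-1, t=5   [50*(-1) + 11*(5) = 5]
q=1: r=1, s=2, t=-9   [50*(2) + 11*(-9) = 1]
q=5: r=0, s=-11, t=50   [50*(-11) + 11*(50) = 0]
GCD = 1 with t = -9, so 11*(-9) ≡ 1 (mod 50)
Inverse = -9 mod 50 = 41
Check: 11 * 41 = 451 ≡ 1 (mod 50)

11^(-1) ≡ 41 (mod 50)


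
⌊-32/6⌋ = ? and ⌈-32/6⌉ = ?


-32/6 = -5.3333
floor = -6
ceil = -5

floor = -6, ceil = -5


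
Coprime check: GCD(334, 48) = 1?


Euclidean algorithm:
334 = 6 * 48 + 46
48 = 1 * 46 + 2
46 = 23 * 2 + 0
GCD(334, 48) = 2

No, not coprime (GCD = 2)


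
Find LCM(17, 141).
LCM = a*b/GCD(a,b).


GCD(17, 141) = 1
LCM = 17*141/1 = 2397/1 = 2397

LCM = 2397


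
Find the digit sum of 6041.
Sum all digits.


6 + 0 + 4 + 1 = 11


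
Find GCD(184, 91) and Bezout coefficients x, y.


Tabular extended Euclidean (each row: r = 184*s + 91*t):
r=184, s=1, t=0
r=91, s=0, t=1
q=2: r=2, s=1, t=-2   [184*(1) + 91*(-2) = 2]
q=45: r=1, s=-45, t=91   [184*(-45) + 91*(91) = 1]
q=2: r=0, s=91, t=-184   [184*(91) + 91*(-184) = 0]
GCD = 1; from the row with r=1: x=-45, y=91
Check: 184*(-45) + 91*(91) = -8280 + 8281 = 1

GCD = 1, x = -45, y = 91


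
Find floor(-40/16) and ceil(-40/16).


-40/16 = -2.5000
floor = -3
ceil = -2

floor = -3, ceil = -2


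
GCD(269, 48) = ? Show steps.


269 = 5 * 48 + 29
48 = 1 * 29 + 19
29 = 1 * 19 + 10
19 = 1 * 10 + 9
10 = 1 * 9 + 1
9 = 9 * 1 + 0
GCD = 1


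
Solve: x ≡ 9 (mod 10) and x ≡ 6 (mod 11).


M = 10*11 = 110
M1 = M/10 = 11, M2 = M/11 = 10
M1^(-1) mod 10 = 1, M2^(-1) mod 11 = 10
x = 9*11*1 + 6*10*10 = 699
699 mod 110 = 39
Check: 39 mod 10 = 9 ✓, 39 mod 11 = 6 ✓

x ≡ 39 (mod 110)


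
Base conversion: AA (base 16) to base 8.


AA (base 16) = 170 (decimal)
170 (decimal) = 252 (base 8)


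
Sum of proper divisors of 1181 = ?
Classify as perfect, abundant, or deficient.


Proper divisors: 1
Sum = 1 = 1
1 < 1181 → deficient

s(1181) = 1 (deficient)


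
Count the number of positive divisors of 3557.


3557 = 3557^1
d(3557) = (1+1) = 2

2 divisors


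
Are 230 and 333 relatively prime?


Euclidean algorithm:
333 = 1 * 230 + 103
230 = 2 * 103 + 24
103 = 4 * 24 + 7
24 = 3 * 7 + 3
7 = 2 * 3 + 1
3 = 3 * 1 + 0
GCD(230, 333) = 1

Yes, coprime (GCD = 1)


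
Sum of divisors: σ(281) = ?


Divisors of 281: 1, 281
Sum = 1 + 281 = 282

σ(281) = 282


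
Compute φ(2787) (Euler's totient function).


2787 = 3 × 929
Prime factors: 3, 929
φ(2787) = 2787 × (1-1/3) × (1-1/929)
= 2787 × 2/3 × 928/929 = 1856

φ(2787) = 1856


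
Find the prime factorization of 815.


815 / 5 = 163
163 / 163 = 1
815 = 5 × 163


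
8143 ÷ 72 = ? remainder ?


8143 = 72 * 113 + 7
Check: 8136 + 7 = 8143

q = 113, r = 7


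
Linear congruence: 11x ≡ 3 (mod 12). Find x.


GCD(11, 12) = 1, unique solution
a^(-1) mod 12 = 11
x = 11 * 3 mod 12 = 9

x ≡ 9 (mod 12)


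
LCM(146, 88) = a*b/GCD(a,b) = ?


GCD(146, 88) = 2
LCM = 146*88/2 = 12848/2 = 6424

LCM = 6424


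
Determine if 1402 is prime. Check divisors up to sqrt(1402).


1402 / 2 = 701 (exact division)
1402 is NOT prime.

No, 1402 is not prime


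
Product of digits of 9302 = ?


9 × 3 × 0 × 2 = 0


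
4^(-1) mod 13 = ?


Use the extended Euclidean algorithm on (13, 4); each row r = 13*s + 4*t:
r=13, s=1, t=0
r=4, s=0, t=1
q=3: r=1, s=1, t=-3   [13*(1) + 4*(-3) = 1]
q=4: r=0, s=-4, t=13   [13*(-4) + 4*(13) = 0]
GCD = 1 with t = -3, so 4*(-3) ≡ 1 (mod 13)
Inverse = -3 mod 13 = 10
Check: 4 * 10 = 40 ≡ 1 (mod 13)

4^(-1) ≡ 10 (mod 13)


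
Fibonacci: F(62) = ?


Sequence: 1, 1, 2, 3, 5, 8, 13, 21, 34, 55, 89, 144, 233, 377, 610, 987, 1597, 2584, 4181, 6765, 10946, 17711, 28657, 46368, 75025, 121393, 196418, 317811, 514229, 832040, 1346269, 2178309, 3524578, 5702887, 9227465, 14930352, 24157817, 39088169, 63245986, 102334155, 165580141, 267914296, 433494437, 701408733, 1134903170, 1836311903, 2971215073, 4807526976, 7778742049, 12586269025, 20365011074, 32951280099, 53316291173, 86267571272, 139583862445, 225851433717, 365435296162, 591286729879, 956722026041, 1548008755920, 2504730781961, 4052739537881
F(62) = 4052739537881


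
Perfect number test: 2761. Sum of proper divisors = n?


Proper divisors of 2761: 1, 11, 251
Sum = 1 + 11 + 251 = 263

No, 2761 is not perfect (263 ≠ 2761)


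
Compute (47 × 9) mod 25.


47 × 9 = 423
423 mod 25 = 23


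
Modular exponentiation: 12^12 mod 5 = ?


12^1 mod 5 = 2
12^2 mod 5 = 4
12^3 mod 5 = 3
12^4 mod 5 = 1
12^5 mod 5 = 2
12^6 mod 5 = 4
12^7 mod 5 = 3
12^8 mod 5 = 1
12^9 mod 5 = 2
12^10 mod 5 = 4
12^11 mod 5 = 3
12^12 mod 5 = 1


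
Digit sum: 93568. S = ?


9 + 3 + 5 + 6 + 8 = 31


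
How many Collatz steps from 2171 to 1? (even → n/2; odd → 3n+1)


2171 → 6514 → 3257 → 9772 → 4886 → 2443 → 7330 → 3665 → 10996 → 5498 → 2749 → 8248 → 4124 → 2062 → 1031 → 3094 → 1547 → 4642 → 2321 → 6964 → 3482 → 1741 → 5224 → 2612 → 1306 → 653 → 1960 → 980 → 490 → 245 → 736 → 368 → 184 → 92 → 46 → 23 → 70 → 35 → 106 → 53 → 160 → 80 → 40 → 20 → 10 → 5 → 16 → 8 → 4 → 2 → 1
Total steps = 50

50 steps


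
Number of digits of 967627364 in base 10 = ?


967627364 has 9 digits in base 10
floor(log10(967627364)) + 1 = floor(8.9857) + 1 = 9

9 digits (base 10)


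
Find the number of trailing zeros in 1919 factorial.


floor(1919/5) = 383
floor(1919/25) = 76
floor(1919/125) = 15
floor(1919/625) = 3
Total = 477

477 trailing zeros


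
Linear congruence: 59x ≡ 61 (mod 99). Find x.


GCD(59, 99) = 1, unique solution
a^(-1) mod 99 = 47
x = 47 * 61 mod 99 = 95

x ≡ 95 (mod 99)


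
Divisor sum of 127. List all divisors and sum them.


Divisors of 127: 1, 127
Sum = 1 + 127 = 128

σ(127) = 128


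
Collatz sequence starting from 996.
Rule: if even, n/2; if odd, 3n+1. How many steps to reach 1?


996 → 498 → 249 → 748 → 374 → 187 → 562 → 281 → 844 → 422 → 211 → 634 → 317 → 952 → 476 → 238 → 119 → 358 → 179 → 538 → 269 → 808 → 404 → 202 → 101 → 304 → 152 → 76 → 38 → 19 → 58 → 29 → 88 → 44 → 22 → 11 → 34 → 17 → 52 → 26 → 13 → 40 → 20 → 10 → 5 → 16 → 8 → 4 → 2 → 1
Total steps = 49

49 steps


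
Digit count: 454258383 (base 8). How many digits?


454258383 in base 8 = 3304667317
Number of digits = 10

10 digits (base 8)


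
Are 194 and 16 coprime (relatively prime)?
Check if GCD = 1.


Euclidean algorithm:
194 = 12 * 16 + 2
16 = 8 * 2 + 0
GCD(194, 16) = 2

No, not coprime (GCD = 2)


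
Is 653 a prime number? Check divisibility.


Check divisors up to sqrt(653) = 25.5539
No divisors found.
653 is prime.

Yes, 653 is prime


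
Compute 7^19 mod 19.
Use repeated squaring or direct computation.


7^1 mod 19 = 7
7^2 mod 19 = 11
7^3 mod 19 = 1
7^4 mod 19 = 7
7^5 mod 19 = 11
7^6 mod 19 = 1
7^7 mod 19 = 7
7^8 mod 19 = 11
7^9 mod 19 = 1
7^10 mod 19 = 7
7^11 mod 19 = 11
7^12 mod 19 = 1
7^13 mod 19 = 7
7^14 mod 19 = 11
7^15 mod 19 = 1
7^16 mod 19 = 7
7^17 mod 19 = 11
7^18 mod 19 = 1
7^19 mod 19 = 7


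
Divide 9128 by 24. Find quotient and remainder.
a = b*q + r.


9128 = 24 * 380 + 8
Check: 9120 + 8 = 9128

q = 380, r = 8


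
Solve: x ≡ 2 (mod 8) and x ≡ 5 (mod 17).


M = 8*17 = 136
M1 = M/8 = 17, M2 = M/17 = 8
M1^(-1) mod 8 = 1, M2^(-1) mod 17 = 15
x = 2*17*1 + 5*8*15 = 634
634 mod 136 = 90
Check: 90 mod 8 = 2 ✓, 90 mod 17 = 5 ✓

x ≡ 90 (mod 136)


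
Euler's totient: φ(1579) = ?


1579 = 1579
Prime factors: 1579
φ(1579) = 1579 × (1-1/1579)
= 1579 × 1578/1579 = 1578

φ(1579) = 1578


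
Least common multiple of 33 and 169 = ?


GCD(33, 169) = 1
LCM = 33*169/1 = 5577/1 = 5577

LCM = 5577


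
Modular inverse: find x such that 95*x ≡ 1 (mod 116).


Use the extended Euclidean algorithm on (116, 95); each row r = 116*s + 95*t:
r=116, s=1, t=0
r=95, s=0, t=1
q=1: r=21, s=1, t=-1   [116*(1) + 95*(-1) = 21]
q=4: r=11, s=-4, t=5   [116*(-4) + 95*(5) = 11]
q=1: r=10, s=5, t=-6   [116*(5) + 95*(-6) = 10]
q=1: r=1, s=-9, t=11   [116*(-9) + 95*(11) = 1]
q=10: r=0, s=95, t=-116   [116*(95) + 95*(-116) = 0]
GCD = 1 with t = 11, so 95*(11) ≡ 1 (mod 116)
Inverse = 11 mod 116 = 11
Check: 95 * 11 = 1045 ≡ 1 (mod 116)

95^(-1) ≡ 11 (mod 116)


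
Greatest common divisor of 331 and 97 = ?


331 = 3 * 97 + 40
97 = 2 * 40 + 17
40 = 2 * 17 + 6
17 = 2 * 6 + 5
6 = 1 * 5 + 1
5 = 5 * 1 + 0
GCD = 1


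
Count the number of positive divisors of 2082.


2082 = 2^1 × 3^1 × 347^1
d(2082) = (1+1) × (1+1) × (1+1) = 8

8 divisors


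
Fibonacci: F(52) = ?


Sequence: 1, 1, 2, 3, 5, 8, 13, 21, 34, 55, 89, 144, 233, 377, 610, 987, 1597, 2584, 4181, 6765, 10946, 17711, 28657, 46368, 75025, 121393, 196418, 317811, 514229, 832040, 1346269, 2178309, 3524578, 5702887, 9227465, 14930352, 24157817, 39088169, 63245986, 102334155, 165580141, 267914296, 433494437, 701408733, 1134903170, 1836311903, 2971215073, 4807526976, 7778742049, 12586269025, 20365011074, 32951280099
F(52) = 32951280099


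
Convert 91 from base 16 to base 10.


91 (base 16) = 145 (decimal)
145 (decimal) = 145 (base 10)


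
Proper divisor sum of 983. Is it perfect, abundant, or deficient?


Proper divisors: 1
Sum = 1 = 1
1 < 983 → deficient

s(983) = 1 (deficient)


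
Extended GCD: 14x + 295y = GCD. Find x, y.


Tabular extended Euclidean (each row: r = 14*s + 295*t):
r=14, s=1, t=0
r=295, s=0, t=1
q=0: r=14, s=1, t=0   [14*(1) + 295*(0) = 14]
q=21: r=1, s=-21, t=1   [14*(-21) + 295*(1) = 1]
q=14: r=0, s=295, t=-14   [14*(295) + 295*(-14) = 0]
GCD = 1; from the row with r=1: x=-21, y=1
Check: 14*(-21) + 295*(1) = -294 + 295 = 1

GCD = 1, x = -21, y = 1


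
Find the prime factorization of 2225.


2225 / 5 = 445
445 / 5 = 89
89 / 89 = 1
2225 = 5^2 × 89


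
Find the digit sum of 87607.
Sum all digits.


8 + 7 + 6 + 0 + 7 = 28


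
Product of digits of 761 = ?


7 × 6 × 1 = 42


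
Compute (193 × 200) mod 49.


193 × 200 = 38600
38600 mod 49 = 37


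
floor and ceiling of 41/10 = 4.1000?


41/10 = 4.1000
floor = 4
ceil = 5

floor = 4, ceil = 5


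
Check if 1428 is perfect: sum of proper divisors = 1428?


Proper divisors of 1428: 1, 2, 3, 4, 6, 7, 12, 14, 17, 21, 28, 34, 42, 51, 68, 84, 102, 119, 204, 238, 357, 476, 714
Sum = 1 + 2 + 3 + 4 + 6 + 7 + 12 + 14 + 17 + 21 + 28 + 34 + 42 + 51 + 68 + 84 + 102 + 119 + 204 + 238 + 357 + 476 + 714 = 2604

No, 1428 is not perfect (2604 ≠ 1428)


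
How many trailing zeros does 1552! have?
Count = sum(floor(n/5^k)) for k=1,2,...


floor(1552/5) = 310
floor(1552/25) = 62
floor(1552/125) = 12
floor(1552/625) = 2
Total = 386

386 trailing zeros


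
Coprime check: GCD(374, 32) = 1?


Euclidean algorithm:
374 = 11 * 32 + 22
32 = 1 * 22 + 10
22 = 2 * 10 + 2
10 = 5 * 2 + 0
GCD(374, 32) = 2

No, not coprime (GCD = 2)


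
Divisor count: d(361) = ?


361 = 19^2
d(361) = (2+1) = 3

3 divisors


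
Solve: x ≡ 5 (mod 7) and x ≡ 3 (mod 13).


M = 7*13 = 91
M1 = M/7 = 13, M2 = M/13 = 7
M1^(-1) mod 7 = 6, M2^(-1) mod 13 = 2
x = 5*13*6 + 3*7*2 = 432
432 mod 91 = 68
Check: 68 mod 7 = 5 ✓, 68 mod 13 = 3 ✓

x ≡ 68 (mod 91)


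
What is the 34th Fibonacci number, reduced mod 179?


F(k) mod 179 for k=1..34:
1, 1, 2, 3, 5, 8, 13, 21, 34, 55, 89, 144, 54, 19, 73, 92, 165, 78, 64, 142, 27, 169, 17, 7, 24, 31, 55, 86, 141, 48, 10, 58, 68, 126
F(34) mod 179 = 126


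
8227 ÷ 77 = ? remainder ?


8227 = 77 * 106 + 65
Check: 8162 + 65 = 8227

q = 106, r = 65


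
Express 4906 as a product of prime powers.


4906 / 2 = 2453
2453 / 11 = 223
223 / 223 = 1
4906 = 2 × 11 × 223


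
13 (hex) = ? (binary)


13 (base 16) = 19 (decimal)
19 (decimal) = 10011 (base 2)


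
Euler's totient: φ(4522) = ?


4522 = 2 × 7 × 17 × 19
Prime factors: 2, 7, 17, 19
φ(4522) = 4522 × (1-1/2) × (1-1/7) × (1-1/17) × (1-1/19)
= 4522 × 1/2 × 6/7 × 16/17 × 18/19 = 1728

φ(4522) = 1728


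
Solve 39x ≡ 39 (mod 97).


GCD(39, 97) = 1, unique solution
a^(-1) mod 97 = 5
x = 5 * 39 mod 97 = 1

x ≡ 1 (mod 97)


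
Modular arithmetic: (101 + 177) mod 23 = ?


101 + 177 = 278
278 mod 23 = 2


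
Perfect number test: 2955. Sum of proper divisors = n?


Proper divisors of 2955: 1, 3, 5, 15, 197, 591, 985
Sum = 1 + 3 + 5 + 15 + 197 + 591 + 985 = 1797

No, 2955 is not perfect (1797 ≠ 2955)


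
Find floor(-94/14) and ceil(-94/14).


-94/14 = -6.7143
floor = -7
ceil = -6

floor = -7, ceil = -6


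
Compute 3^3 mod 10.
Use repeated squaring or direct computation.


3^1 mod 10 = 3
3^2 mod 10 = 9
3^3 mod 10 = 7


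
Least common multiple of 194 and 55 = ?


GCD(194, 55) = 1
LCM = 194*55/1 = 10670/1 = 10670

LCM = 10670


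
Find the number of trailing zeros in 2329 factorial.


floor(2329/5) = 465
floor(2329/25) = 93
floor(2329/125) = 18
floor(2329/625) = 3
Total = 579

579 trailing zeros


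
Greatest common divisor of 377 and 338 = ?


377 = 1 * 338 + 39
338 = 8 * 39 + 26
39 = 1 * 26 + 13
26 = 2 * 13 + 0
GCD = 13


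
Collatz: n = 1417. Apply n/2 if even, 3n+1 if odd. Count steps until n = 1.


1417 → 4252 → 2126 → 1063 → 3190 → 1595 → 4786 → 2393 → 7180 → 3590 → 1795 → 5386 → 2693 → 8080 → 4040 → 2020 → 1010 → 505 → 1516 → 758 → 379 → 1138 → 569 → 1708 → 854 → 427 → 1282 → 641 → 1924 → 962 → 481 → 1444 → 722 → 361 → 1084 → 542 → 271 → 814 → 407 → 1222 → 611 → 1834 → 917 → 2752 → 1376 → 688 → 344 → 172 → 86 → 43 → 130 → 65 → 196 → 98 → 49 → 148 → 74 → 37 → 112 → 56 → 28 → 14 → 7 → 22 → 11 → 34 → 17 → 52 → 26 → 13 → 40 → 20 → 10 → 5 → 16 → 8 → 4 → 2 → 1
Total steps = 78

78 steps


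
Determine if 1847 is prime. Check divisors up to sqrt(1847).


Check divisors up to sqrt(1847) = 42.9767
No divisors found.
1847 is prime.

Yes, 1847 is prime


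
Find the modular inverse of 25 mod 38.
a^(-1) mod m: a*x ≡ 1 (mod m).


Use the extended Euclidean algorithm on (38, 25); each row r = 38*s + 25*t:
r=38, s=1, t=0
r=25, s=0, t=1
q=1: r=13, s=1, t=-1   [38*(1) + 25*(-1) = 13]
q=1: r=12, s=-1, t=2   [38*(-1) + 25*(2) = 12]
q=1: r=1, s=2, t=-3   [38*(2) + 25*(-3) = 1]
q=12: r=0, s=-25, t=38   [38*(-25) + 25*(38) = 0]
GCD = 1 with t = -3, so 25*(-3) ≡ 1 (mod 38)
Inverse = -3 mod 38 = 35
Check: 25 * 35 = 875 ≡ 1 (mod 38)

25^(-1) ≡ 35 (mod 38)


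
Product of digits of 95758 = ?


9 × 5 × 7 × 5 × 8 = 12600


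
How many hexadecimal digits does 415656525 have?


415656525 in base 16 = 18C66A4D
Number of digits = 8

8 digits (base 16)


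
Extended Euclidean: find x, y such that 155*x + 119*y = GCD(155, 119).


Tabular extended Euclidean (each row: r = 155*s + 119*t):
r=155, s=1, t=0
r=119, s=0, t=1
q=1: r=36, s=1, t=-1   [155*(1) + 119*(-1) = 36]
q=3: r=11, s=-3, t=4   [155*(-3) + 119*(4) = 11]
q=3: r=3, s=10, t=-13   [155*(10) + 119*(-13) = 3]
q=3: r=2, s=-33, t=43   [155*(-33) + 119*(43) = 2]
q=1: r=1, s=43, t=-56   [155*(43) + 119*(-56) = 1]
q=2: r=0, s=-119, t=155   [155*(-119) + 119*(155) = 0]
GCD = 1; from the row with r=1: x=43, y=-56
Check: 155*(43) + 119*(-56) = 6665 - 6664 = 1

GCD = 1, x = 43, y = -56


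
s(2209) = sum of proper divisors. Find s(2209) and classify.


Proper divisors: 1, 47
Sum = 1 + 47 = 48
48 < 2209 → deficient

s(2209) = 48 (deficient)


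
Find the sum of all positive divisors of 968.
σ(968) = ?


Divisors of 968: 1, 2, 4, 8, 11, 22, 44, 88, 121, 242, 484, 968
Sum = 1 + 2 + 4 + 8 + 11 + 22 + 44 + 88 + 121 + 242 + 484 + 968 = 1995

σ(968) = 1995


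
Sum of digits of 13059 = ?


1 + 3 + 0 + 5 + 9 = 18


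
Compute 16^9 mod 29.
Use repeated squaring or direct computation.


16^1 mod 29 = 16
16^2 mod 29 = 24
16^3 mod 29 = 7
16^4 mod 29 = 25
16^5 mod 29 = 23
16^6 mod 29 = 20
16^7 mod 29 = 1
16^8 mod 29 = 16
16^9 mod 29 = 24


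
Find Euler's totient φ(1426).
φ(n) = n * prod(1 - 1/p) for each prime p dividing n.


1426 = 2 × 23 × 31
Prime factors: 2, 23, 31
φ(1426) = 1426 × (1-1/2) × (1-1/23) × (1-1/31)
= 1426 × 1/2 × 22/23 × 30/31 = 660

φ(1426) = 660


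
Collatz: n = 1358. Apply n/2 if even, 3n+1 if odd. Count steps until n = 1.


1358 → 679 → 2038 → 1019 → 3058 → 1529 → 4588 → 2294 → 1147 → 3442 → 1721 → 5164 → 2582 → 1291 → 3874 → 1937 → 5812 → 2906 → 1453 → 4360 → 2180 → 1090 → 545 → 1636 → 818 → 409 → 1228 → 614 → 307 → 922 → 461 → 1384 → 692 → 346 → 173 → 520 → 260 → 130 → 65 → 196 → 98 → 49 → 148 → 74 → 37 → 112 → 56 → 28 → 14 → 7 → 22 → 11 → 34 → 17 → 52 → 26 → 13 → 40 → 20 → 10 → 5 → 16 → 8 → 4 → 2 → 1
Total steps = 65

65 steps


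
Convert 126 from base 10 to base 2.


126 (base 10) = 126 (decimal)
126 (decimal) = 1111110 (base 2)


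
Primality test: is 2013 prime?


2013 / 3 = 671 (exact division)
2013 is NOT prime.

No, 2013 is not prime


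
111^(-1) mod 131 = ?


Use the extended Euclidean algorithm on (131, 111); each row r = 131*s + 111*t:
r=131, s=1, t=0
r=111, s=0, t=1
q=1: r=20, s=1, t=-1   [131*(1) + 111*(-1) = 20]
q=5: r=11, s=-5, t=6   [131*(-5) + 111*(6) = 11]
q=1: r=9, s=6, t=-7   [131*(6) + 111*(-7) = 9]
q=1: r=2, s=-11, t=13   [131*(-11) + 111*(13) = 2]
q=4: r=1, s=50, t=-59   [131*(50) + 111*(-59) = 1]
q=2: r=0, s=-111, t=131   [131*(-111) + 111*(131) = 0]
GCD = 1 with t = -59, so 111*(-59) ≡ 1 (mod 131)
Inverse = -59 mod 131 = 72
Check: 111 * 72 = 7992 ≡ 1 (mod 131)

111^(-1) ≡ 72 (mod 131)


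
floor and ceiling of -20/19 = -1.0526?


-20/19 = -1.0526
floor = -2
ceil = -1

floor = -2, ceil = -1


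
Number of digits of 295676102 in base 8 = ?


295676102 in base 8 = 2147724306
Number of digits = 10

10 digits (base 8)


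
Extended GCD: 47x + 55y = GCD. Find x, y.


Tabular extended Euclidean (each row: r = 47*s + 55*t):
r=47, s=1, t=0
r=55, s=0, t=1
q=0: r=47, s=1, t=0   [47*(1) + 55*(0) = 47]
q=1: r=8, s=-1, t=1   [47*(-1) + 55*(1) = 8]
q=5: r=7, s=6, t=-5   [47*(6) + 55*(-5) = 7]
q=1: r=1, s=-7, t=6   [47*(-7) + 55*(6) = 1]
q=7: r=0, s=55, t=-47   [47*(55) + 55*(-47) = 0]
GCD = 1; from the row with r=1: x=-7, y=6
Check: 47*(-7) + 55*(6) = -329 + 330 = 1

GCD = 1, x = -7, y = 6


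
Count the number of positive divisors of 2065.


2065 = 5^1 × 7^1 × 59^1
d(2065) = (1+1) × (1+1) × (1+1) = 8

8 divisors


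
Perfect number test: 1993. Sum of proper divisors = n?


Proper divisors of 1993: 1
Sum = 1 = 1

No, 1993 is not perfect (1 ≠ 1993)


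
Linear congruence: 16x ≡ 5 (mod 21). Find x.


GCD(16, 21) = 1, unique solution
a^(-1) mod 21 = 4
x = 4 * 5 mod 21 = 20

x ≡ 20 (mod 21)


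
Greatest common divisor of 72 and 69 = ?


72 = 1 * 69 + 3
69 = 23 * 3 + 0
GCD = 3


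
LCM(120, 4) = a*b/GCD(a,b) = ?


GCD(120, 4) = 4
LCM = 120*4/4 = 480/4 = 120

LCM = 120


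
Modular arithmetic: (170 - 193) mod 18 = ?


170 - 193 = -23
-23 mod 18 = 13


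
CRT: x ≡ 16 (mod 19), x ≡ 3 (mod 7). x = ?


M = 19*7 = 133
M1 = M/19 = 7, M2 = M/7 = 19
M1^(-1) mod 19 = 11, M2^(-1) mod 7 = 3
x = 16*7*11 + 3*19*3 = 1403
1403 mod 133 = 73
Check: 73 mod 19 = 16 ✓, 73 mod 7 = 3 ✓

x ≡ 73 (mod 133)


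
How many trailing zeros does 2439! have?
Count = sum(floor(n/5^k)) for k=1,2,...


floor(2439/5) = 487
floor(2439/25) = 97
floor(2439/125) = 19
floor(2439/625) = 3
Total = 606

606 trailing zeros


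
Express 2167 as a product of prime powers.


2167 / 11 = 197
197 / 197 = 1
2167 = 11 × 197


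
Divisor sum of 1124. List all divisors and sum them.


Divisors of 1124: 1, 2, 4, 281, 562, 1124
Sum = 1 + 2 + 4 + 281 + 562 + 1124 = 1974

σ(1124) = 1974


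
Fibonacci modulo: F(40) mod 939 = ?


F(k) mod 939 for k=1..40:
1, 1, 2, 3, 5, 8, 13, 21, 34, 55, 89, 144, 233, 377, 610, 48, 658, 706, 425, 192, 617, 809, 487, 357, 844, 262, 167, 429, 596, 86, 682, 768, 511, 340, 851, 252, 164, 416, 580, 57
F(40) mod 939 = 57


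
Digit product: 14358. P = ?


1 × 4 × 3 × 5 × 8 = 480


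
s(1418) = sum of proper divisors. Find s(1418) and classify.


Proper divisors: 1, 2, 709
Sum = 1 + 2 + 709 = 712
712 < 1418 → deficient

s(1418) = 712 (deficient)


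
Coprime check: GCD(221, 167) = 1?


Euclidean algorithm:
221 = 1 * 167 + 54
167 = 3 * 54 + 5
54 = 10 * 5 + 4
5 = 1 * 4 + 1
4 = 4 * 1 + 0
GCD(221, 167) = 1

Yes, coprime (GCD = 1)


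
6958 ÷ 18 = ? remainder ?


6958 = 18 * 386 + 10
Check: 6948 + 10 = 6958

q = 386, r = 10


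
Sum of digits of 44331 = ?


4 + 4 + 3 + 3 + 1 = 15


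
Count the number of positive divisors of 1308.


1308 = 2^2 × 3^1 × 109^1
d(1308) = (2+1) × (1+1) × (1+1) = 12

12 divisors


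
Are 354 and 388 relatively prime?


Euclidean algorithm:
388 = 1 * 354 + 34
354 = 10 * 34 + 14
34 = 2 * 14 + 6
14 = 2 * 6 + 2
6 = 3 * 2 + 0
GCD(354, 388) = 2

No, not coprime (GCD = 2)


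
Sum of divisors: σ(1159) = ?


Divisors of 1159: 1, 19, 61, 1159
Sum = 1 + 19 + 61 + 1159 = 1240

σ(1159) = 1240


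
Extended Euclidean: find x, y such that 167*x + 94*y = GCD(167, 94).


Tabular extended Euclidean (each row: r = 167*s + 94*t):
r=167, s=1, t=0
r=94, s=0, t=1
q=1: r=73, s=1, t=-1   [167*(1) + 94*(-1) = 73]
q=1: r=21, s=-1, t=2   [167*(-1) + 94*(2) = 21]
q=3: r=10, s=4, t=-7   [167*(4) + 94*(-7) = 10]
q=2: r=1, s=-9, t=16   [167*(-9) + 94*(16) = 1]
q=10: r=0, s=94, t=-167   [167*(94) + 94*(-167) = 0]
GCD = 1; from the row with r=1: x=-9, y=16
Check: 167*(-9) + 94*(16) = -1503 + 1504 = 1

GCD = 1, x = -9, y = 16


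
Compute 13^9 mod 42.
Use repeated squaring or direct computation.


13^1 mod 42 = 13
13^2 mod 42 = 1
13^3 mod 42 = 13
13^4 mod 42 = 1
13^5 mod 42 = 13
13^6 mod 42 = 1
13^7 mod 42 = 13
13^8 mod 42 = 1
13^9 mod 42 = 13


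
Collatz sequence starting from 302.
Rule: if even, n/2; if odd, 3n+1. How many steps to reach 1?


302 → 151 → 454 → 227 → 682 → 341 → 1024 → 512 → 256 → 128 → 64 → 32 → 16 → 8 → 4 → 2 → 1
Total steps = 16

16 steps
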